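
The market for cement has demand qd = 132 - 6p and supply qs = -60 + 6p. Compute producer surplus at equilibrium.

Equilibrium: 132 - 6p = -60 + 6p gives p* = 16, q* = 36.
Supply starts at p = 10 (where qs = 0).
PS = ½(16 − 10)(36) = 108.

Producer surplus = 108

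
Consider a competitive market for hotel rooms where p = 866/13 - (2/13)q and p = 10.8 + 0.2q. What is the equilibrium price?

p* = 974/23

Set the two price expressions equal: 866/13 - (2/13)q = 10.8 + 0.2q.
3628/65 = (23/65)q, so q* = 3628/23.
p* = 866/13 − (2/13)(3628/23) = 974/23.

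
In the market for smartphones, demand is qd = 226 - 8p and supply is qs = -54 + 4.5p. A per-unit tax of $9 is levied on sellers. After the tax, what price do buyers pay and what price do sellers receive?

Buyers pay $25.64, sellers receive $16.64

Pre-tax equilibrium: p* = 22.4, q* = 46.8.
Tax on sellers shifts supply to qs = -54 + 4.5(p − 9) = -94.5 + 4.5p.
226 - 8p = -94.5 + 4.5p gives buyer price pb = 25.64; sellers receive ps = 25.64 − 9 = 16.64.
New quantity: q = 226 − 8(25.64) = 20.88.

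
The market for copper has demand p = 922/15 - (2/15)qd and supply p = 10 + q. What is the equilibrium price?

p* = 942/17

Set the two price expressions equal: 922/15 - (2/15)q = 10 + q.
772/15 = (17/15)q, so q* = 772/17.
p* = 922/15 − (2/15)(772/17) = 942/17.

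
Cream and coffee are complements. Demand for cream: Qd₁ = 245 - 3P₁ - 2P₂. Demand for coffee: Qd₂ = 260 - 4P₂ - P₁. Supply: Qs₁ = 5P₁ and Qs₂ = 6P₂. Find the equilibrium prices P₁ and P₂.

Market 1: 245 - 3P₁ - 2P₂ = 5P₁ → 8P₁ + 2P₂ = 245.
Market 2: 10P₂ + P₁ = 260.
Eliminating P₂: 10×(1) − 2×(2) gives 78P₁ = 1930, so P₁ = 965/39.
Back-substitute into (2): P₂ = (260 − 1×965/39) / 10 = 1835/78.

P₁ = 965/39, P₂ = 1835/78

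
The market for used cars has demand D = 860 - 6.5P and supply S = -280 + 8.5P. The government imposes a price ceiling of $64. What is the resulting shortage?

Equilibrium price would be P* = 76, so the ceiling at 64 binds.
At P = 64: D = 860 − 6.5(64) = 444, S = -280 + 8.5(64) = 264.
Shortage = 444 − 264 = 180.

Shortage = 180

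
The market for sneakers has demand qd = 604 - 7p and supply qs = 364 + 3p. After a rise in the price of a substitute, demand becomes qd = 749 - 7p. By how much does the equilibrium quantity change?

Δq = 43.5

Original equilibrium: p* = 24, q* = 436.
New equilibrium: 749 - 7p = 364 + 3p, so 385 = 10p and p' = 38.5; q' = 749 − 7(38.5) = 479.5.
Change in quantity: 479.5 − 436 = 43.5.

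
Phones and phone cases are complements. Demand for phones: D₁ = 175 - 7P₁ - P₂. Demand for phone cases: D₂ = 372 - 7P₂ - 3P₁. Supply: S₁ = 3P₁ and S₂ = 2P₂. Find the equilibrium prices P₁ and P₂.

P₁ = 401/29, P₂ = 1065/29

Market 1: 175 - 7P₁ - P₂ = 3P₁ → 10P₁ + P₂ = 175.
Market 2: 9P₂ + 3P₁ = 372.
Eliminating P₂: 9×(1) − 1×(2) gives 87P₁ = 1203, so P₁ = 401/29.
Back-substitute into (2): P₂ = (372 − 3×401/29) / 9 = 1065/29.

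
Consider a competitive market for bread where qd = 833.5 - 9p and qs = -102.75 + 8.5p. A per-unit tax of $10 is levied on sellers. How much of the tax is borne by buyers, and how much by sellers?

Buyers bear 34/7, sellers bear 36/7

Pre-tax equilibrium: p* = 53.5, q* = 352.
Tax on sellers shifts supply to qs = -102.75 + 8.5(p − 10) = -187.75 + 8.5p.
833.5 - 9p = -187.75 + 8.5p gives buyer price pb = 817/14; sellers receive ps = 817/14 − 10 = 677/14.
New quantity: q = 833.5 − 9(817/14) = 2158/7.
Buyer burden = 817/14 − 53.5 = 34/7; seller burden = 53.5 − 677/14 = 36/7.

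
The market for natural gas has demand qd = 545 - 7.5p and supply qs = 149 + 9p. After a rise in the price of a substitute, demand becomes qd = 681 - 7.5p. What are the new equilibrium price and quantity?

p' = 1064/33, q' = 4831/11

Original equilibrium: p* = 24, q* = 365.
New equilibrium: 681 - 7.5p = 149 + 9p, so 532 = 16.5p and p' = 1064/33; q' = 681 − 7.5(1064/33) = 4831/11.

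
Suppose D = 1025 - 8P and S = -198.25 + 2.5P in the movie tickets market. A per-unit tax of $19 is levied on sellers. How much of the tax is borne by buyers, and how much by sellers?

Pre-tax equilibrium: P* = 116.5, Q* = 93.
Tax on sellers shifts supply to S = -198.25 + 2.5(P − 19) = -245.75 + 2.5P.
1025 - 8P = -245.75 + 2.5P gives buyer price Pb = 5083/42; sellers receive Ps = 5083/42 − 19 = 4285/42.
New quantity: Q = 1025 − 8(5083/42) = 1193/21.
Buyer burden = 5083/42 − 116.5 = 95/21; seller burden = 116.5 − 4285/42 = 304/21.

Buyers bear 95/21, sellers bear 304/21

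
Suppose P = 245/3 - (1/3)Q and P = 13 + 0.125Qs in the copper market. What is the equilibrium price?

P* = 349/11

Set the two price expressions equal: 245/3 - (1/3)Q = 13 + 0.125Q.
206/3 = (11/24)Q, so Q* = 1648/11.
P* = 245/3 − (1/3)(1648/11) = 349/11.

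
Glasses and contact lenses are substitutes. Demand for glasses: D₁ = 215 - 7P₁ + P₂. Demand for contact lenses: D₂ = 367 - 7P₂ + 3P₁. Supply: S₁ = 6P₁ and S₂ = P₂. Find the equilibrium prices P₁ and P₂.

P₁ = 2087/101, P₂ = 5416/101

Market 1: 215 - 7P₁ + P₂ = 6P₁ → 13P₁ - P₂ = 215.
Market 2: 8P₂ - 3P₁ = 367.
Eliminating P₂: 8×(1) + 1×(2) gives 101P₁ = 2087, so P₁ = 2087/101.
Back-substitute into (2): P₂ = (367 + 3×2087/101) / 8 = 5416/101.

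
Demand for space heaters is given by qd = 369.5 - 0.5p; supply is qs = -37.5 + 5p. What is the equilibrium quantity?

Set qd = qs: 369.5 - 0.5p = -37.5 + 5p.
407 = 5.5p, so p* = 74.
q* = 369.5 − 0.5(74) = 332.5.

q* = 332.5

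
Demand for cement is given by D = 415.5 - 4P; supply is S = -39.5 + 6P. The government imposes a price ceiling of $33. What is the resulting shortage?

Equilibrium price would be P* = 45.5, so the ceiling at 33 binds.
At P = 33: D = 415.5 − 4(33) = 283.5, S = -39.5 + 6(33) = 158.5.
Shortage = 283.5 − 158.5 = 125.

Shortage = 125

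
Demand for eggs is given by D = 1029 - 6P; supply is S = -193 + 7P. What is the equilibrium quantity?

Set D = S: 1029 - 6P = -193 + 7P.
1222 = 13P, so P* = 94.
Q* = 1029 − 6(94) = 465.

Q* = 465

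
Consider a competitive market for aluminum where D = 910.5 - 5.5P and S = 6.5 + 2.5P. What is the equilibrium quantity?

Q* = 289

Set D = S: 910.5 - 5.5P = 6.5 + 2.5P.
904 = 8P, so P* = 113.
Q* = 910.5 − 5.5(113) = 289.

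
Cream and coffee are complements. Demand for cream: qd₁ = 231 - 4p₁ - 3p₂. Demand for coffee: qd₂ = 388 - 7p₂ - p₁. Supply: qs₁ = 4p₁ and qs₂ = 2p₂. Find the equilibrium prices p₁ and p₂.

p₁ = 305/23, p₂ = 2873/69

Market 1: 231 - 4p₁ - 3p₂ = 4p₁ → 8p₁ + 3p₂ = 231.
Market 2: 9p₂ + p₁ = 388.
Eliminating p₂: 9×(1) − 3×(2) gives 69p₁ = 915, so p₁ = 305/23.
Back-substitute into (2): p₂ = (388 − 1×305/23) / 9 = 2873/69.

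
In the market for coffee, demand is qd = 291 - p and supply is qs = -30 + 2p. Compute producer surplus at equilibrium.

Equilibrium: 291 - p = -30 + 2p gives p* = 107, q* = 184.
Supply starts at p = 15 (where qs = 0).
PS = ½(107 − 15)(184) = 8464.

Producer surplus = 8464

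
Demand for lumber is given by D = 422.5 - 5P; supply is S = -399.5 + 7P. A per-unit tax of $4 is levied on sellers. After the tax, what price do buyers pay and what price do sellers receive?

Buyers pay 425/6, sellers receive 401/6

Pre-tax equilibrium: P* = 68.5, Q* = 80.
Tax on sellers shifts supply to S = -399.5 + 7(P − 4) = -427.5 + 7P.
422.5 - 5P = -427.5 + 7P gives buyer price Pb = 425/6; sellers receive Ps = 425/6 − 4 = 401/6.
New quantity: Q = 422.5 − 5(425/6) = 205/3.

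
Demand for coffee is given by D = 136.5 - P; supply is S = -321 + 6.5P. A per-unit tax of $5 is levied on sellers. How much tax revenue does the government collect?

Pre-tax equilibrium: P* = 61, Q* = 75.5.
Tax on sellers shifts supply to S = -321 + 6.5(P − 5) = -353.5 + 6.5P.
136.5 - P = -353.5 + 6.5P gives buyer price Pb = 196/3; sellers receive Ps = 196/3 − 5 = 181/3.
New quantity: Q = 136.5 − 1(196/3) = 427/6.
Revenue = 5 × 427/6 = 2135/6.

Tax revenue = 2135/6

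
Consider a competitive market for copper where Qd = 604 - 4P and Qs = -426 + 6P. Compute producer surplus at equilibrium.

Producer surplus = 3072

Equilibrium: 604 - 4P = -426 + 6P gives P* = 103, Q* = 192.
Supply starts at P = 71 (where Qs = 0).
PS = ½(103 − 71)(192) = 3072.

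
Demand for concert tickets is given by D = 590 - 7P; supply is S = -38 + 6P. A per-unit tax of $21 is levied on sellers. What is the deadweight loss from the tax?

Deadweight loss = 9261/13

Pre-tax equilibrium: P* = 628/13, Q* = 3274/13.
Tax on sellers shifts supply to S = -38 + 6(P − 21) = -164 + 6P.
590 - 7P = -164 + 6P gives buyer price Pb = 58; sellers receive Ps = 58 − 21 = 37.
New quantity: Q = 590 − 7(58) = 184.
DWL = ½ × 21 × (3274/13 − 184) = 9261/13.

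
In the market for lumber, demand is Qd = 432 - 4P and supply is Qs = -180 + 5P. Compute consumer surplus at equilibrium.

Equilibrium: 432 - 4P = -180 + 5P gives P* = 68, Q* = 160.
Demand choke price (Qd = 0): P = 108.
CS = ½(108 − 68)(160) = 3200.

Consumer surplus = 3200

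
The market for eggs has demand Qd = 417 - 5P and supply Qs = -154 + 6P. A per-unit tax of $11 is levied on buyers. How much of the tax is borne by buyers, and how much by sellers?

Buyers bear $6, sellers bear $5

Pre-tax equilibrium: P* = 571/11, Q* = 1732/11.
Tax on buyers shifts demand to Qd = 417 − 5(P + 11) = 362 - 5P.
362 - 5P = -154 + 6P gives seller price Ps = 516/11; buyers pay Pb = 516/11 + 11 = 637/11.
New quantity: Q = 417 − 5(637/11) = 1402/11.
Buyer burden = 637/11 − 571/11 = 6; seller burden = 571/11 − 516/11 = 5.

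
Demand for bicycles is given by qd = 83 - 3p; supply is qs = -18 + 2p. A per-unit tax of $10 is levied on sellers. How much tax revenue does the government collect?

Pre-tax equilibrium: p* = 20.2, q* = 22.4.
Tax on sellers shifts supply to qs = -18 + 2(p − 10) = -38 + 2p.
83 - 3p = -38 + 2p gives buyer price pb = 24.2; sellers receive ps = 24.2 − 10 = 14.2.
New quantity: q = 83 − 3(24.2) = 10.4.
Revenue = 10 × 10.4 = 104.

Tax revenue = 104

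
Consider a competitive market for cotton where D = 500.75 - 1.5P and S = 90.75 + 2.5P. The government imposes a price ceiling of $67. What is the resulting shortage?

Equilibrium price would be P* = 102.5, so the ceiling at 67 binds.
At P = 67: D = 500.75 − 1.5(67) = 400.25, S = 90.75 + 2.5(67) = 258.25.
Shortage = 400.25 − 258.25 = 142.

Shortage = 142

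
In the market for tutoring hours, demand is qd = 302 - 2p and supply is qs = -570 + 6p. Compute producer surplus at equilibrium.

Equilibrium: 302 - 2p = -570 + 6p gives p* = 109, q* = 84.
Supply starts at p = 95 (where qs = 0).
PS = ½(109 − 95)(84) = 588.

Producer surplus = 588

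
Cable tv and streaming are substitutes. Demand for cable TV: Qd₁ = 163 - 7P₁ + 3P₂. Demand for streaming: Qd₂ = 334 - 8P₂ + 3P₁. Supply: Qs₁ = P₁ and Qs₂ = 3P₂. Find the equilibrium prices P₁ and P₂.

Market 1: 163 - 7P₁ + 3P₂ = P₁ → 8P₁ - 3P₂ = 163.
Market 2: 11P₂ - 3P₁ = 334.
Eliminating P₂: 11×(1) + 3×(2) gives 79P₁ = 2795, so P₁ = 2795/79.
Back-substitute into (2): P₂ = (334 + 3×2795/79) / 11 = 3161/79.

P₁ = 2795/79, P₂ = 3161/79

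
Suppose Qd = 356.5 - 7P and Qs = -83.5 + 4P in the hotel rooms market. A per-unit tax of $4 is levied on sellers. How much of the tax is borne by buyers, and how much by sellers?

Pre-tax equilibrium: P* = 40, Q* = 76.5.
Tax on sellers shifts supply to Qs = -83.5 + 4(P − 4) = -99.5 + 4P.
356.5 - 7P = -99.5 + 4P gives buyer price Pb = 456/11; sellers receive Ps = 456/11 − 4 = 412/11.
New quantity: Q = 356.5 − 7(456/11) = 1459/22.
Buyer burden = 456/11 − 40 = 16/11; seller burden = 40 − 412/11 = 28/11.

Buyers bear 16/11, sellers bear 28/11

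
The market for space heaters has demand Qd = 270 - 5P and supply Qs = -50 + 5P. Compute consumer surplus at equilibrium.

Consumer surplus = 1210

Equilibrium: 270 - 5P = -50 + 5P gives P* = 32, Q* = 110.
Demand choke price (Qd = 0): P = 54.
CS = ½(54 − 32)(110) = 1210.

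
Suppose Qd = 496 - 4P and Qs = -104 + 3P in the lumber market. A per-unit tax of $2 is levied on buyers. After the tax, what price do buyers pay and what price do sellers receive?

Pre-tax equilibrium: P* = 600/7, Q* = 1072/7.
Tax on buyers shifts demand to Qd = 496 − 4(P + 2) = 488 - 4P.
488 - 4P = -104 + 3P gives seller price Ps = 592/7; buyers pay Pb = 592/7 + 2 = 606/7.
New quantity: Q = 496 − 4(606/7) = 1048/7.

Buyers pay 606/7, sellers receive 592/7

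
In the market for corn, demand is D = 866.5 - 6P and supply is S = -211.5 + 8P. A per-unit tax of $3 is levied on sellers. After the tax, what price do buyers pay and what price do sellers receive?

Buyers pay 551/7, sellers receive 530/7

Pre-tax equilibrium: P* = 77, Q* = 404.5.
Tax on sellers shifts supply to S = -211.5 + 8(P − 3) = -235.5 + 8P.
866.5 - 6P = -235.5 + 8P gives buyer price Pb = 551/7; sellers receive Ps = 551/7 − 3 = 530/7.
New quantity: Q = 866.5 − 6(551/7) = 5519/14.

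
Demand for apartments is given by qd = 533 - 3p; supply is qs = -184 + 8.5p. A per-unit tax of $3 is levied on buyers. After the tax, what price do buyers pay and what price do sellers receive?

Pre-tax equilibrium: p* = 1434/23, q* = 7957/23.
Tax on buyers shifts demand to qd = 533 − 3(p + 3) = 524 - 3p.
524 - 3p = -184 + 8.5p gives seller price ps = 1416/23; buyers pay pb = 1416/23 + 3 = 1485/23.
New quantity: q = 533 − 3(1485/23) = 7804/23.

Buyers pay 1485/23, sellers receive 1416/23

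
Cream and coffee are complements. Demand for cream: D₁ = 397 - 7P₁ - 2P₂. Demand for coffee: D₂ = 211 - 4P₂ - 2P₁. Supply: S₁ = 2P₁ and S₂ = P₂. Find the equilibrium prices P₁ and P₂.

P₁ = 1563/41, P₂ = 1105/41

Market 1: 397 - 7P₁ - 2P₂ = 2P₁ → 9P₁ + 2P₂ = 397.
Market 2: 5P₂ + 2P₁ = 211.
Eliminating P₂: 5×(1) − 2×(2) gives 41P₁ = 1563, so P₁ = 1563/41.
Back-substitute into (2): P₂ = (211 − 2×1563/41) / 5 = 1105/41.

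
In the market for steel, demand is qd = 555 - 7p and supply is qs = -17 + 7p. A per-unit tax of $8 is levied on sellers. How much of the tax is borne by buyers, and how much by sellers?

Buyers bear $4, sellers bear $4

Pre-tax equilibrium: p* = 286/7, q* = 269.
Tax on sellers shifts supply to qs = -17 + 7(p − 8) = -73 + 7p.
555 - 7p = -73 + 7p gives buyer price pb = 314/7; sellers receive ps = 314/7 − 8 = 258/7.
New quantity: q = 555 − 7(314/7) = 241.
Buyer burden = 314/7 − 286/7 = 4; seller burden = 286/7 − 258/7 = 4.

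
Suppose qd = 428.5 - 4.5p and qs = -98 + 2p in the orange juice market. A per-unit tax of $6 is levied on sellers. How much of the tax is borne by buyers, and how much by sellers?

Pre-tax equilibrium: p* = 81, q* = 64.
Tax on sellers shifts supply to qs = -98 + 2(p − 6) = -110 + 2p.
428.5 - 4.5p = -110 + 2p gives buyer price pb = 1077/13; sellers receive ps = 1077/13 − 6 = 999/13.
New quantity: q = 428.5 − 4.5(1077/13) = 724/13.
Buyer burden = 1077/13 − 81 = 24/13; seller burden = 81 − 999/13 = 54/13.

Buyers bear 24/13, sellers bear 54/13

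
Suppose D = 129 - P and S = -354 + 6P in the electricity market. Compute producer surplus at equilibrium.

Equilibrium: 129 - P = -354 + 6P gives P* = 69, Q* = 60.
Supply starts at P = 59 (where S = 0).
PS = ½(69 − 59)(60) = 300.

Producer surplus = 300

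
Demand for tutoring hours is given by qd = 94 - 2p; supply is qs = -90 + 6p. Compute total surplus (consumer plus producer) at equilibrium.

Total surplus = 768

Equilibrium: 94 - 2p = -90 + 6p gives p* = 23, q* = 48.
Demand choke price: p = 47; supply starts at p = 15.
CS = ½(47 − 23)(48) = 576; PS = ½(23 − 15)(48) = 192.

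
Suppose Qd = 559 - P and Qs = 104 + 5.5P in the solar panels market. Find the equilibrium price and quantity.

Set Qd = Qs: 559 - P = 104 + 5.5P.
455 = 6.5P, so P* = 70.
Q* = 559 − 1(70) = 489.

P* = 70, Q* = 489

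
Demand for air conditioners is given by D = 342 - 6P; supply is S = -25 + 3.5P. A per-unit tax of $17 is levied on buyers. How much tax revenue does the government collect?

Tax revenue = 23460/19

Pre-tax equilibrium: P* = 734/19, Q* = 2094/19.
Tax on buyers shifts demand to D = 342 − 6(P + 17) = 240 - 6P.
240 - 6P = -25 + 3.5P gives seller price Ps = 530/19; buyers pay Pb = 530/19 + 17 = 853/19.
New quantity: Q = 342 − 6(853/19) = 1380/19.
Revenue = 17 × 1380/19 = 23460/19.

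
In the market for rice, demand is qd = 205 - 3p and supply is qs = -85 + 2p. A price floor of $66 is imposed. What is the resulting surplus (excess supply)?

Surplus = 40

Equilibrium price would be p* = 58, so the floor at 66 binds.
At p = 66: qd = 7, qs = 47.
Surplus = 47 − 7 = 40.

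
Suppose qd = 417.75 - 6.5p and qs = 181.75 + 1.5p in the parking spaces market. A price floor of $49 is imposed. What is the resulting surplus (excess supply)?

Equilibrium price would be p* = 29.5, so the floor at 49 binds.
At p = 49: qd = 99.25, qs = 255.25.
Surplus = 255.25 − 99.25 = 156.

Surplus = 156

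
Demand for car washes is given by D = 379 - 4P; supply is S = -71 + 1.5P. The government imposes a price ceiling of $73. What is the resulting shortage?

Equilibrium price would be P* = 900/11, so the ceiling at 73 binds.
At P = 73: D = 379 − 4(73) = 87, S = -71 + 1.5(73) = 38.5.
Shortage = 87 − 38.5 = 48.5.

Shortage = 48.5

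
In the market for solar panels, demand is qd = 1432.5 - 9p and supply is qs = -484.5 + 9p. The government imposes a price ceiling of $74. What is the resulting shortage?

Shortage = 585

Equilibrium price would be p* = 106.5, so the ceiling at 74 binds.
At p = 74: qd = 1432.5 − 9(74) = 766.5, qs = -484.5 + 9(74) = 181.5.
Shortage = 766.5 − 181.5 = 585.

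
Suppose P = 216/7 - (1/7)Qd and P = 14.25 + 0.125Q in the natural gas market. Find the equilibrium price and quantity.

P* = 22, Q* = 62

Set the two price expressions equal: 216/7 - (1/7)Q = 14.25 + 0.125Q.
465/28 = (15/56)Q, so Q* = 62.
P* = 216/7 − (1/7)(62) = 22.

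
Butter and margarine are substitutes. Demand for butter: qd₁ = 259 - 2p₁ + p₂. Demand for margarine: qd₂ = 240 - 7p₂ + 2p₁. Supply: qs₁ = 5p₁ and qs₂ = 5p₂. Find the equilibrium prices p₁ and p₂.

Market 1: 259 - 2p₁ + p₂ = 5p₁ → 7p₁ - p₂ = 259.
Market 2: 12p₂ - 2p₁ = 240.
Eliminating p₂: 12×(1) + 1×(2) gives 82p₁ = 3348, so p₁ = 1674/41.
Back-substitute into (2): p₂ = (240 + 2×1674/41) / 12 = 1099/41.

p₁ = 1674/41, p₂ = 1099/41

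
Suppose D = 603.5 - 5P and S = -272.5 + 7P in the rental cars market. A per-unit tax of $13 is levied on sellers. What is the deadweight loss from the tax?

Pre-tax equilibrium: P* = 73, Q* = 238.5.
Tax on sellers shifts supply to S = -272.5 + 7(P − 13) = -363.5 + 7P.
603.5 - 5P = -363.5 + 7P gives buyer price Pb = 967/12; sellers receive Ps = 967/12 − 13 = 811/12.
New quantity: Q = 603.5 − 5(967/12) = 2407/12.
DWL = ½ × 13 × (238.5 − 2407/12) = 5915/24.

Deadweight loss = 5915/24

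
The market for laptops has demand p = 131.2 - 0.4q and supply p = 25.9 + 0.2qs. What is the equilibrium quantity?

Set the two price expressions equal: 131.2 - 0.4q = 25.9 + 0.2q.
105.3 = 0.6q, so q* = 175.5.
p* = 131.2 − (0.4)(175.5) = 61.

q* = 175.5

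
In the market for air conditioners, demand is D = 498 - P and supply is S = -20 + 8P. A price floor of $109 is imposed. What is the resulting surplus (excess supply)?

Surplus = 463

Equilibrium price would be P* = 518/9, so the floor at 109 binds.
At P = 109: D = 389, S = 852.
Surplus = 852 − 389 = 463.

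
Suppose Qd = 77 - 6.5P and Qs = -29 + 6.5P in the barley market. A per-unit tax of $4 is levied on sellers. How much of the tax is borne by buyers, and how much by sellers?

Buyers bear $2, sellers bear $2

Pre-tax equilibrium: P* = 106/13, Q* = 24.
Tax on sellers shifts supply to Qs = -29 + 6.5(P − 4) = -55 + 6.5P.
77 - 6.5P = -55 + 6.5P gives buyer price Pb = 132/13; sellers receive Ps = 132/13 − 4 = 80/13.
New quantity: Q = 77 − 6.5(132/13) = 11.
Buyer burden = 132/13 − 106/13 = 2; seller burden = 106/13 − 80/13 = 2.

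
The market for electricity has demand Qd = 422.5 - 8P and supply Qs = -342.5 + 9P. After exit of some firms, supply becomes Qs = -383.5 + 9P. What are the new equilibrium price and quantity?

P' = 806/17, Q' = 1469/34

Original equilibrium: P* = 45, Q* = 62.5.
New equilibrium: 422.5 - 8P = -383.5 + 9P, so 806 = 17P and P' = 806/17; Q' = 422.5 − 8(806/17) = 1469/34.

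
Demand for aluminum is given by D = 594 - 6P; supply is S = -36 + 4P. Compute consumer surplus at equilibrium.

Consumer surplus = 3888

Equilibrium: 594 - 6P = -36 + 4P gives P* = 63, Q* = 216.
Demand choke price (D = 0): P = 99.
CS = ½(99 − 63)(216) = 3888.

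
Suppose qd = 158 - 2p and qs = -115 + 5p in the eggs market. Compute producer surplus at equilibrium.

Equilibrium: 158 - 2p = -115 + 5p gives p* = 39, q* = 80.
Supply starts at p = 23 (where qs = 0).
PS = ½(39 − 23)(80) = 640.

Producer surplus = 640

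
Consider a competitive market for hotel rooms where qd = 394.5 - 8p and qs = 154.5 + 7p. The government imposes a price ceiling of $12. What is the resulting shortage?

Shortage = 60

Equilibrium price would be p* = 16, so the ceiling at 12 binds.
At p = 12: qd = 394.5 − 8(12) = 298.5, qs = 154.5 + 7(12) = 238.5.
Shortage = 298.5 − 238.5 = 60.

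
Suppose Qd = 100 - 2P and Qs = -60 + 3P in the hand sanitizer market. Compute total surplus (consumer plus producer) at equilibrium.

Total surplus = 540

Equilibrium: 100 - 2P = -60 + 3P gives P* = 32, Q* = 36.
Demand choke price: P = 50; supply starts at P = 20.
CS = ½(50 − 32)(36) = 324; PS = ½(32 − 20)(36) = 216.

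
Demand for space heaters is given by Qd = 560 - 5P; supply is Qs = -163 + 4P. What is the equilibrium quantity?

Set Qd = Qs: 560 - 5P = -163 + 4P.
723 = 9P, so P* = 241/3.
Q* = 560 − 5(241/3) = 475/3.

Q* = 475/3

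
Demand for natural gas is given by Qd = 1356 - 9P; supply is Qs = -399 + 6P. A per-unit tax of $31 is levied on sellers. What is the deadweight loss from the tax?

Deadweight loss = 1729.8

Pre-tax equilibrium: P* = 117, Q* = 303.
Tax on sellers shifts supply to Qs = -399 + 6(P − 31) = -585 + 6P.
1356 - 9P = -585 + 6P gives buyer price Pb = 129.4; sellers receive Ps = 129.4 − 31 = 98.4.
New quantity: Q = 1356 − 9(129.4) = 191.4.
DWL = ½ × 31 × (303 − 191.4) = 1729.8.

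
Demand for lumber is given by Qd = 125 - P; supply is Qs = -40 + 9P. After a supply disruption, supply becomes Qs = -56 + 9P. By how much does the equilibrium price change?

Original equilibrium: P* = 16.5, Q* = 108.5.
New equilibrium: 125 - P = -56 + 9P, so 181 = 10P and P' = 18.1; Q' = 125 − 1(18.1) = 106.9.
Change in price: 18.1 − 16.5 = 1.6.

ΔP = 1.6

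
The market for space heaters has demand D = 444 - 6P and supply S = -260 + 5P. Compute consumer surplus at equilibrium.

Equilibrium: 444 - 6P = -260 + 5P gives P* = 64, Q* = 60.
Demand choke price (D = 0): P = 74.
CS = ½(74 − 64)(60) = 300.

Consumer surplus = 300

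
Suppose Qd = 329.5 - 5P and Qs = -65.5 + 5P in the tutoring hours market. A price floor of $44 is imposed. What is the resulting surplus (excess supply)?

Equilibrium price would be P* = 39.5, so the floor at 44 binds.
At P = 44: Qd = 109.5, Qs = 154.5.
Surplus = 154.5 − 109.5 = 45.

Surplus = 45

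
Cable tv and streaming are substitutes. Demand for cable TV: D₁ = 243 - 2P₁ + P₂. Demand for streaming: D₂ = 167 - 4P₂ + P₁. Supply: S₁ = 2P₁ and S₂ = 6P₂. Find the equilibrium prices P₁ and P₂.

P₁ = 2597/39, P₂ = 911/39

Market 1: 243 - 2P₁ + P₂ = 2P₁ → 4P₁ - P₂ = 243.
Market 2: 10P₂ - P₁ = 167.
Eliminating P₂: 10×(1) + 1×(2) gives 39P₁ = 2597, so P₁ = 2597/39.
Back-substitute into (2): P₂ = (167 + 1×2597/39) / 10 = 911/39.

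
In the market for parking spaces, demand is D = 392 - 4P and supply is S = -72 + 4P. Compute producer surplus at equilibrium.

Equilibrium: 392 - 4P = -72 + 4P gives P* = 58, Q* = 160.
Supply starts at P = 18 (where S = 0).
PS = ½(58 − 18)(160) = 3200.

Producer surplus = 3200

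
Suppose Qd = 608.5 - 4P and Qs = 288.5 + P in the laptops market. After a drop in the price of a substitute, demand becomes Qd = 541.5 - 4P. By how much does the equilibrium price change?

ΔP = -13.4

Original equilibrium: P* = 64, Q* = 352.5.
New equilibrium: 541.5 - 4P = 288.5 + P, so 253 = 5P and P' = 50.6; Q' = 541.5 − 4(50.6) = 339.1.
Change in price: 50.6 − 64 = -13.4.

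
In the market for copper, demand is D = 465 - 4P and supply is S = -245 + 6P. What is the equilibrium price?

P* = 71

Set D = S: 465 - 4P = -245 + 6P.
710 = 10P, so P* = 71.
Q* = 465 − 4(71) = 181.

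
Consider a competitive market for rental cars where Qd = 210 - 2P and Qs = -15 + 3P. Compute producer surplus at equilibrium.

Equilibrium: 210 - 2P = -15 + 3P gives P* = 45, Q* = 120.
Supply starts at P = 5 (where Qs = 0).
PS = ½(45 − 5)(120) = 2400.

Producer surplus = 2400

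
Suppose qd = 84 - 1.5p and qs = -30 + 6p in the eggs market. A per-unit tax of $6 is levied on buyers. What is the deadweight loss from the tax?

Deadweight loss = 21.6

Pre-tax equilibrium: p* = 15.2, q* = 61.2.
Tax on buyers shifts demand to qd = 84 − 1.5(p + 6) = 75 - 1.5p.
75 - 1.5p = -30 + 6p gives seller price ps = 14; buyers pay pb = 14 + 6 = 20.
New quantity: q = 84 − 1.5(20) = 54.
DWL = ½ × 6 × (61.2 − 54) = 21.6.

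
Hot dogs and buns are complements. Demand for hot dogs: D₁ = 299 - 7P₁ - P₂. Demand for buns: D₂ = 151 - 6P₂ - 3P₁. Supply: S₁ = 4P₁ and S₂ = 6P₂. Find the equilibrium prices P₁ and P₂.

P₁ = 3437/129, P₂ = 764/129

Market 1: 299 - 7P₁ - P₂ = 4P₁ → 11P₁ + P₂ = 299.
Market 2: 12P₂ + 3P₁ = 151.
Eliminating P₂: 12×(1) − 1×(2) gives 129P₁ = 3437, so P₁ = 3437/129.
Back-substitute into (2): P₂ = (151 − 3×3437/129) / 12 = 764/129.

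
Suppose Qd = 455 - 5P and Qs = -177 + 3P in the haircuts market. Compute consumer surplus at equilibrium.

Equilibrium: 455 - 5P = -177 + 3P gives P* = 79, Q* = 60.
Demand choke price (Qd = 0): P = 91.
CS = ½(91 − 79)(60) = 360.

Consumer surplus = 360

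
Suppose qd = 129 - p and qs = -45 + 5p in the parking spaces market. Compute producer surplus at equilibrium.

Producer surplus = 1000

Equilibrium: 129 - p = -45 + 5p gives p* = 29, q* = 100.
Supply starts at p = 9 (where qs = 0).
PS = ½(29 − 9)(100) = 1000.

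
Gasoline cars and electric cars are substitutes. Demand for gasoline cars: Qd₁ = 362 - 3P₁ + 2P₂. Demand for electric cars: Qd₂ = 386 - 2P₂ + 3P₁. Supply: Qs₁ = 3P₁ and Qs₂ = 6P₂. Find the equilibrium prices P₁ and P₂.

P₁ = 262/3, P₂ = 81

Market 1: 362 - 3P₁ + 2P₂ = 3P₁ → 6P₁ - 2P₂ = 362.
Market 2: 8P₂ - 3P₁ = 386.
Eliminating P₂: 8×(1) + 2×(2) gives 42P₁ = 3668, so P₁ = 262/3.
Back-substitute into (2): P₂ = (386 + 3×262/3) / 8 = 81.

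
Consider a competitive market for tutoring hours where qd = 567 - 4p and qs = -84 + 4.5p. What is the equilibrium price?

p* = 1302/17

Set qd = qs: 567 - 4p = -84 + 4.5p.
651 = 8.5p, so p* = 1302/17.
q* = 567 − 4(1302/17) = 4431/17.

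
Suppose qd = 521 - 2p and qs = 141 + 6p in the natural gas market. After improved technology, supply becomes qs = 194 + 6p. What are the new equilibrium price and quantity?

Original equilibrium: p* = 47.5, q* = 426.
New equilibrium: 521 - 2p = 194 + 6p, so 327 = 8p and p' = 40.875; q' = 521 − 2(40.875) = 439.25.

p' = 40.875, q' = 439.25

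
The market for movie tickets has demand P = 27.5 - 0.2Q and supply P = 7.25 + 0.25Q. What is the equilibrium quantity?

Q* = 45

Set the two price expressions equal: 27.5 - 0.2Q = 7.25 + 0.25Q.
20.25 = 0.45Q, so Q* = 45.
P* = 27.5 − (0.2)(45) = 18.5.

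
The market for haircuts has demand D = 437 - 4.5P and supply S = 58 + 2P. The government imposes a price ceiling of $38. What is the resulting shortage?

Shortage = 132

Equilibrium price would be P* = 758/13, so the ceiling at 38 binds.
At P = 38: D = 437 − 4.5(38) = 266, S = 58 + 2(38) = 134.
Shortage = 266 − 134 = 132.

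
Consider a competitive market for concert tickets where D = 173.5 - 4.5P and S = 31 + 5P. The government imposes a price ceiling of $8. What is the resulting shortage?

Shortage = 66.5

Equilibrium price would be P* = 15, so the ceiling at 8 binds.
At P = 8: D = 173.5 − 4.5(8) = 137.5, S = 31 + 5(8) = 71.
Shortage = 137.5 − 71 = 66.5.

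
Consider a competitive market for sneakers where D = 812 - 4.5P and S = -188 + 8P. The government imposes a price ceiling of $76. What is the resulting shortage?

Shortage = 50

Equilibrium price would be P* = 80, so the ceiling at 76 binds.
At P = 76: D = 812 − 4.5(76) = 470, S = -188 + 8(76) = 420.
Shortage = 470 − 420 = 50.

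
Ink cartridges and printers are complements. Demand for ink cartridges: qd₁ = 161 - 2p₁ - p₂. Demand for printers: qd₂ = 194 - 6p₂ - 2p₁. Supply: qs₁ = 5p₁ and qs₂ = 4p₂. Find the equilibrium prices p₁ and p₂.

Market 1: 161 - 2p₁ - p₂ = 5p₁ → 7p₁ + p₂ = 161.
Market 2: 10p₂ + 2p₁ = 194.
Eliminating p₂: 10×(1) − 1×(2) gives 68p₁ = 1416, so p₁ = 354/17.
Back-substitute into (2): p₂ = (194 − 2×354/17) / 10 = 259/17.

p₁ = 354/17, p₂ = 259/17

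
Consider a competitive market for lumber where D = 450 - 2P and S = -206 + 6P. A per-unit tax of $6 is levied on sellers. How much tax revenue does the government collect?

Tax revenue = 1662

Pre-tax equilibrium: P* = 82, Q* = 286.
Tax on sellers shifts supply to S = -206 + 6(P − 6) = -242 + 6P.
450 - 2P = -242 + 6P gives buyer price Pb = 86.5; sellers receive Ps = 86.5 − 6 = 80.5.
New quantity: Q = 450 − 2(86.5) = 277.
Revenue = 6 × 277 = 1662.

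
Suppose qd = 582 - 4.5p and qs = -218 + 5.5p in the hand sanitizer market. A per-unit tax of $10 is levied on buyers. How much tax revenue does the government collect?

Tax revenue = 1972.5

Pre-tax equilibrium: p* = 80, q* = 222.
Tax on buyers shifts demand to qd = 582 − 4.5(p + 10) = 537 - 4.5p.
537 - 4.5p = -218 + 5.5p gives seller price ps = 75.5; buyers pay pb = 75.5 + 10 = 85.5.
New quantity: q = 582 − 4.5(85.5) = 197.25.
Revenue = 10 × 197.25 = 1972.5.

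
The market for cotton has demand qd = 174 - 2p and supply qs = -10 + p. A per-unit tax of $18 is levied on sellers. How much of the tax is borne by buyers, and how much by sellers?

Pre-tax equilibrium: p* = 184/3, q* = 154/3.
Tax on sellers shifts supply to qs = -10 + 1(p − 18) = -28 + p.
174 - 2p = -28 + p gives buyer price pb = 202/3; sellers receive ps = 202/3 − 18 = 148/3.
New quantity: q = 174 − 2(202/3) = 118/3.
Buyer burden = 202/3 − 184/3 = 6; seller burden = 184/3 − 148/3 = 12.

Buyers bear $6, sellers bear $12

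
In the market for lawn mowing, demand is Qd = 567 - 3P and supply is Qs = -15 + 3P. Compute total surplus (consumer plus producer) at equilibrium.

Equilibrium: 567 - 3P = -15 + 3P gives P* = 97, Q* = 276.
Demand choke price: P = 189; supply starts at P = 5.
CS = ½(189 − 97)(276) = 12696; PS = ½(97 − 5)(276) = 12696.

Total surplus = 25392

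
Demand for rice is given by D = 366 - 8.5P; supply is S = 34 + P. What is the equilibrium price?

P* = 664/19

Set D = S: 366 - 8.5P = 34 + P.
332 = 9.5P, so P* = 664/19.
Q* = 366 − 8.5(664/19) = 1310/19.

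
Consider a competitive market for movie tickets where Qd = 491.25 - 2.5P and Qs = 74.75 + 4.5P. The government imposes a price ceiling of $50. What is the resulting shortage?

Shortage = 66.5

Equilibrium price would be P* = 59.5, so the ceiling at 50 binds.
At P = 50: Qd = 491.25 − 2.5(50) = 366.25, Qs = 74.75 + 4.5(50) = 299.75.
Shortage = 366.25 − 299.75 = 66.5.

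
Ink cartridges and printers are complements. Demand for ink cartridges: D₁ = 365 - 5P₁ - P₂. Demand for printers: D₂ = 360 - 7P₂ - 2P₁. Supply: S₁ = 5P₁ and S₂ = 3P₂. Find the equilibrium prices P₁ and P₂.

P₁ = 235/7, P₂ = 205/7

Market 1: 365 - 5P₁ - P₂ = 5P₁ → 10P₁ + P₂ = 365.
Market 2: 10P₂ + 2P₁ = 360.
Eliminating P₂: 10×(1) − 1×(2) gives 98P₁ = 3290, so P₁ = 235/7.
Back-substitute into (2): P₂ = (360 − 2×235/7) / 10 = 205/7.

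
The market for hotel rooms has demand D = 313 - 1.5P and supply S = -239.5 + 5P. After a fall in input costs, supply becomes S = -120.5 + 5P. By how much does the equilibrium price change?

ΔP = -238/13

Original equilibrium: P* = 85, Q* = 185.5.
New equilibrium: 313 - 1.5P = -120.5 + 5P, so 433.5 = 6.5P and P' = 867/13; Q' = 313 − 1.5(867/13) = 5537/26.
Change in price: 867/13 − 85 = -238/13.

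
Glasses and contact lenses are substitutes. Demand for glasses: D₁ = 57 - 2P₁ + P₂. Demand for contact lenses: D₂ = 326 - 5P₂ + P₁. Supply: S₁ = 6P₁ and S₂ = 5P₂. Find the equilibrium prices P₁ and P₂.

Market 1: 57 - 2P₁ + P₂ = 6P₁ → 8P₁ - P₂ = 57.
Market 2: 10P₂ - P₁ = 326.
Eliminating P₂: 10×(1) + 1×(2) gives 79P₁ = 896, so P₁ = 896/79.
Back-substitute into (2): P₂ = (326 + 1×896/79) / 10 = 2665/79.

P₁ = 896/79, P₂ = 2665/79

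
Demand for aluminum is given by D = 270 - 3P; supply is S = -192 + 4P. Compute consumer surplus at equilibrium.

Equilibrium: 270 - 3P = -192 + 4P gives P* = 66, Q* = 72.
Demand choke price (D = 0): P = 90.
CS = ½(90 − 66)(72) = 864.

Consumer surplus = 864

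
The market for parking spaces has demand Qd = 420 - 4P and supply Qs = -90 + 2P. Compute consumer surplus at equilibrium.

Equilibrium: 420 - 4P = -90 + 2P gives P* = 85, Q* = 80.
Demand choke price (Qd = 0): P = 105.
CS = ½(105 − 85)(80) = 800.

Consumer surplus = 800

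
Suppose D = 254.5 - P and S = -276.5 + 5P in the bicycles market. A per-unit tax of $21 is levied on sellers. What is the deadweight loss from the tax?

Deadweight loss = 183.75

Pre-tax equilibrium: P* = 88.5, Q* = 166.
Tax on sellers shifts supply to S = -276.5 + 5(P − 21) = -381.5 + 5P.
254.5 - P = -381.5 + 5P gives buyer price Pb = 106; sellers receive Ps = 106 − 21 = 85.
New quantity: Q = 254.5 − 1(106) = 148.5.
DWL = ½ × 21 × (166 − 148.5) = 183.75.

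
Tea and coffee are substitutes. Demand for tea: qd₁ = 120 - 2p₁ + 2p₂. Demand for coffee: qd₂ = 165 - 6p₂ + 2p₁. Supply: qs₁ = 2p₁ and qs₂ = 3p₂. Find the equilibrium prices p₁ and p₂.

Market 1: 120 - 2p₁ + 2p₂ = 2p₁ → 4p₁ - 2p₂ = 120.
Market 2: 9p₂ - 2p₁ = 165.
Eliminating p₂: 9×(1) + 2×(2) gives 32p₁ = 1410, so p₁ = 44.0625.
Back-substitute into (2): p₂ = (165 + 2×44.0625) / 9 = 28.125.

p₁ = 44.0625, p₂ = 28.125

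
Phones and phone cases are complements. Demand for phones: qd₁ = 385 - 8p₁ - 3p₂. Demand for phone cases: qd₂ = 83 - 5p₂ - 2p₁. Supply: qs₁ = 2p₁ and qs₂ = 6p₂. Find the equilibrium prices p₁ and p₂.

p₁ = 1993/52, p₂ = 15/26

Market 1: 385 - 8p₁ - 3p₂ = 2p₁ → 10p₁ + 3p₂ = 385.
Market 2: 11p₂ + 2p₁ = 83.
Eliminating p₂: 11×(1) − 3×(2) gives 104p₁ = 3986, so p₁ = 1993/52.
Back-substitute into (2): p₂ = (83 − 2×1993/52) / 11 = 15/26.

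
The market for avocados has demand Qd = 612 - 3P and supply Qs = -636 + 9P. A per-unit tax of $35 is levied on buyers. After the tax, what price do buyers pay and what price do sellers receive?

Pre-tax equilibrium: P* = 104, Q* = 300.
Tax on buyers shifts demand to Qd = 612 − 3(P + 35) = 507 - 3P.
507 - 3P = -636 + 9P gives seller price Ps = 95.25; buyers pay Pb = 95.25 + 35 = 130.25.
New quantity: Q = 612 − 3(130.25) = 221.25.

Buyers pay $130.25, sellers receive $95.25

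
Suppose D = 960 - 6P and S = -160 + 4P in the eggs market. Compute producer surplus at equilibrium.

Equilibrium: 960 - 6P = -160 + 4P gives P* = 112, Q* = 288.
Supply starts at P = 40 (where S = 0).
PS = ½(112 − 40)(288) = 10368.

Producer surplus = 10368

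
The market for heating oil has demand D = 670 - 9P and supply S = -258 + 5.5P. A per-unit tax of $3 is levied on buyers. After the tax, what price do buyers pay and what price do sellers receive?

Buyers pay 1889/29, sellers receive 1802/29

Pre-tax equilibrium: P* = 64, Q* = 94.
Tax on buyers shifts demand to D = 670 − 9(P + 3) = 643 - 9P.
643 - 9P = -258 + 5.5P gives seller price Ps = 1802/29; buyers pay Pb = 1802/29 + 3 = 1889/29.
New quantity: Q = 670 − 9(1889/29) = 2429/29.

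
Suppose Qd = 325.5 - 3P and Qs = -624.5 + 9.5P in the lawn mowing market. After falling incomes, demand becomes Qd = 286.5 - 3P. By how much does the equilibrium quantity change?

ΔQ = -29.64

Original equilibrium: P* = 76, Q* = 97.5.
New equilibrium: 286.5 - 3P = -624.5 + 9.5P, so 911 = 12.5P and P' = 72.88; Q' = 286.5 − 3(72.88) = 67.86.
Change in quantity: 67.86 − 97.5 = -29.64.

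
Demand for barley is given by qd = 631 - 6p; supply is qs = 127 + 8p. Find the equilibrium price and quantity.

Set qd = qs: 631 - 6p = 127 + 8p.
504 = 14p, so p* = 36.
q* = 631 − 6(36) = 415.

p* = 36, q* = 415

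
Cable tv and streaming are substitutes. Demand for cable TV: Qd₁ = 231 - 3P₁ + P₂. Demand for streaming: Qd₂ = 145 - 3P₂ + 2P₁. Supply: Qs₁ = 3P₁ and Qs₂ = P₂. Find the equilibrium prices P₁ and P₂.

Market 1: 231 - 3P₁ + P₂ = 3P₁ → 6P₁ - P₂ = 231.
Market 2: 4P₂ - 2P₁ = 145.
Eliminating P₂: 4×(1) + 1×(2) gives 22P₁ = 1069, so P₁ = 1069/22.
Back-substitute into (2): P₂ = (145 + 2×1069/22) / 4 = 666/11.

P₁ = 1069/22, P₂ = 666/11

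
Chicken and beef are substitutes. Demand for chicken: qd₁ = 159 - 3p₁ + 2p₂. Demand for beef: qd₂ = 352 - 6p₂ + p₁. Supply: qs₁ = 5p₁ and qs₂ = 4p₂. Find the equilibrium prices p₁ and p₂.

Market 1: 159 - 3p₁ + 2p₂ = 5p₁ → 8p₁ - 2p₂ = 159.
Market 2: 10p₂ - p₁ = 352.
Eliminating p₂: 10×(1) + 2×(2) gives 78p₁ = 2294, so p₁ = 1147/39.
Back-substitute into (2): p₂ = (352 + 1×1147/39) / 10 = 2975/78.

p₁ = 1147/39, p₂ = 2975/78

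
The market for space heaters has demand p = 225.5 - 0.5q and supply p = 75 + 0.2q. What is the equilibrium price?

p* = 118

Set the two price expressions equal: 225.5 - 0.5q = 75 + 0.2q.
150.5 = 0.7q, so q* = 215.
p* = 225.5 − (0.5)(215) = 118.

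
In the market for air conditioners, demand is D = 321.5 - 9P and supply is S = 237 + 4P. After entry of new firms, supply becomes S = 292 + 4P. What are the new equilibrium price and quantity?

P' = 59/26, Q' = 3914/13

Original equilibrium: P* = 6.5, Q* = 263.
New equilibrium: 321.5 - 9P = 292 + 4P, so 29.5 = 13P and P' = 59/26; Q' = 321.5 − 9(59/26) = 3914/13.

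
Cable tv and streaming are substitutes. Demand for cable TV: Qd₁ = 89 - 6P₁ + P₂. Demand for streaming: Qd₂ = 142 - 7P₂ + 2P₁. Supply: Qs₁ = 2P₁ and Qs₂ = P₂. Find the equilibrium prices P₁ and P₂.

Market 1: 89 - 6P₁ + P₂ = 2P₁ → 8P₁ - P₂ = 89.
Market 2: 8P₂ - 2P₁ = 142.
Eliminating P₂: 8×(1) + 1×(2) gives 62P₁ = 854, so P₁ = 427/31.
Back-substitute into (2): P₂ = (142 + 2×427/31) / 8 = 657/31.

P₁ = 427/31, P₂ = 657/31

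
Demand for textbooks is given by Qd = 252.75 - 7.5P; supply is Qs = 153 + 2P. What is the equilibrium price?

Set Qd = Qs: 252.75 - 7.5P = 153 + 2P.
99.75 = 9.5P, so P* = 10.5.
Q* = 252.75 − 7.5(10.5) = 174.

P* = 10.5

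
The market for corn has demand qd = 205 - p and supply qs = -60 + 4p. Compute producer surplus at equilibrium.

Equilibrium: 205 - p = -60 + 4p gives p* = 53, q* = 152.
Supply starts at p = 15 (where qs = 0).
PS = ½(53 − 15)(152) = 2888.

Producer surplus = 2888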